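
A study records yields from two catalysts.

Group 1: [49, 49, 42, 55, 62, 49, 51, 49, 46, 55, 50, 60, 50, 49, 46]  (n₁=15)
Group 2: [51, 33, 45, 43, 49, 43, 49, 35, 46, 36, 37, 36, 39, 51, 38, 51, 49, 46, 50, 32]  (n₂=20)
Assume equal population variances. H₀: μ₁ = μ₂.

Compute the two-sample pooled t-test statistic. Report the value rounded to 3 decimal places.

x̄₁=50.800, s₁=5.254, n₁=15
x̄₂=42.950, s₂=6.613, n₂=20
s_p² = [14·5.254² + 19·6.613²]/33 = 36.8894
SE = √(s_p²·(1/15+1/20)) = 2.0746
t = (50.800−42.950)/2.0746 = 3.7840
df = 33

test statistic = 3.784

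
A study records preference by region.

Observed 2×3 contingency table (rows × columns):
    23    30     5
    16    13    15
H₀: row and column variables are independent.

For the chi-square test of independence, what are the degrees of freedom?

degrees of freedom = 2

df = (r−1)(c−1) = (2−1)·(3−1) = 2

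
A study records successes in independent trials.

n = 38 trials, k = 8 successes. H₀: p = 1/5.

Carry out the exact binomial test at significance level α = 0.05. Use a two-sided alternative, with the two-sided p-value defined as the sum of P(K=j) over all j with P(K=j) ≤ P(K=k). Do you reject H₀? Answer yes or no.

reject H₀: no

Exact binomial: n=38, k=8, p₀=1/5=0.2000
P(X=j) = C(n,j)·p₀^j·(1−p₀)^(n−j); p = Σ P(X=j) over j with P(X=j) ≤ P(X=8)
p-value (two-sided) = 0.84002
At α=0.05: p ≥ α → fail to reject H₀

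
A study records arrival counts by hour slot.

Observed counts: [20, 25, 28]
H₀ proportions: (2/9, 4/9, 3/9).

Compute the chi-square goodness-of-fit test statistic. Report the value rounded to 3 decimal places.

test statistic = 3.140

n = 73; E_i = n·p_i = [16.22, 32.44, 24.33]
χ² = (20−16.22)²/16.22 + (25−32.44)²/32.44 + (28−24.33)²/24.33 = 3.1404
df = 2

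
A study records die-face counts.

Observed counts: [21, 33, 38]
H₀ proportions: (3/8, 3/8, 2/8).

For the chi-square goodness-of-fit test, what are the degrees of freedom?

degrees of freedom = 2

df = k − 1 = 3 − 1 = 2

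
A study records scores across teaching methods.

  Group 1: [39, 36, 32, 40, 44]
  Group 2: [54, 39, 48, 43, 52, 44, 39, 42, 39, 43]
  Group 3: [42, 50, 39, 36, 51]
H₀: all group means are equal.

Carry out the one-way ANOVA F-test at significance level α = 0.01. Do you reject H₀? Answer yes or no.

Group means [38.20, 44.30, 43.60], grand mean 42.600
SSB = Σnᵢ(x̄ᵢ−x̄)² = 130.700; SSW = ΣΣ(x−x̄ᵢ)² = 518.100
MSB = 130.700/2 = 65.3500; MSW = 518.100/17 = 30.4765
F = MSB/MSW = 2.1443
df = (2, 17)
p-value (upper-tail) = 0.14777
At α=0.01: p ≥ α → fail to reject H₀

reject H₀: no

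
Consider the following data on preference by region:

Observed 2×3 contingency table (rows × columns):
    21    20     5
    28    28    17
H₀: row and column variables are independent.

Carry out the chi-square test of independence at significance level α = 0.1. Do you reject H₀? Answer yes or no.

Row totals [46, 73], col totals [49, 48, 22], n=119
χ² = (21−18.94)²/18.94 + (20−18.55)²/18.55 + (5−8.50)²/8.50 + (28−30.06)²/30.06 + (28−29.45)²/29.45 + (17−13.50)²/13.50 = 2.9021
df = 2
p-value (upper-tail) = 0.23432
At α=0.1: p ≥ α → fail to reject H₀

reject H₀: no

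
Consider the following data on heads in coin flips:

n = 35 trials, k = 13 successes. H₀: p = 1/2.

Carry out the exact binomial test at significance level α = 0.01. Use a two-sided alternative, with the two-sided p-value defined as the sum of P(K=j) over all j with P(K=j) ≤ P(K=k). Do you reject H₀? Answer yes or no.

Exact binomial: n=35, k=13, p₀=1/2=0.5000
P(X=j) = C(n,j)·p₀^j·(1−p₀)^(n−j); p = Σ P(X=j) over j with P(X=j) ≤ P(X=13)
p-value (two-sided) = 0.17547
At α=0.01: p ≥ α → fail to reject H₀

reject H₀: no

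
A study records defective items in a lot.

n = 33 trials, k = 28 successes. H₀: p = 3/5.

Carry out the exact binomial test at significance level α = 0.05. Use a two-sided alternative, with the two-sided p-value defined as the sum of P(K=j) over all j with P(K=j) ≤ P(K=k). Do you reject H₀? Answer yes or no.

Exact binomial: n=33, k=28, p₀=3/5=0.6000
P(X=j) = C(n,j)·p₀^j·(1−p₀)^(n−j); p = Σ P(X=j) over j with P(X=j) ≤ P(X=28)
p-value (two-sided) = 0.00374
At α=0.05: p < α → reject H₀

reject H₀: yes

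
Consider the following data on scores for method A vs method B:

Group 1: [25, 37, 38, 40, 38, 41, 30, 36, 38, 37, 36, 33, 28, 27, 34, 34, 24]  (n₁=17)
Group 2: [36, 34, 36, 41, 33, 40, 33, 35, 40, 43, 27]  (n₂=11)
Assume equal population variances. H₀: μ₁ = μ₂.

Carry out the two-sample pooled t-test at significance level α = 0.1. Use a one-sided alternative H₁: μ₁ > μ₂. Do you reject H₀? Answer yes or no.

x̄₁=33.882, s₁=5.255, n₁=17
x̄₂=36.182, s₂=4.579, n₂=11
s_p² = [16·5.255² + 10·4.579²]/26 = 25.0539
SE = √(s_p²·(1/17+1/11)) = 1.9368
t = (33.882−36.182)/1.9368 = -1.1872
df = 26
p-value (one-sided, H₁ greater) = 0.87706
At α=0.1: p ≥ α → fail to reject H₀

reject H₀: no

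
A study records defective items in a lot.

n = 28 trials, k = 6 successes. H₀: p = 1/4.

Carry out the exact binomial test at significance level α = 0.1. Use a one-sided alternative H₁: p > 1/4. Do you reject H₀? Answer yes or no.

Exact binomial: n=28, k=6, p₀=1/4=0.2500
P(X≥6) from Σ C(n,i)·p₀^i·(1−p₀)^(n−i)
p-value (one-sided, H₁ greater) = 0.73621
At α=0.1: p ≥ α → fail to reject H₀

reject H₀: no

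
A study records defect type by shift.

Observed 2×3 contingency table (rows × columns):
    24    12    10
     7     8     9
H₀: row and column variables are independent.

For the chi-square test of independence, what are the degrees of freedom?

df = (r−1)(c−1) = (2−1)·(3−1) = 2

degrees of freedom = 2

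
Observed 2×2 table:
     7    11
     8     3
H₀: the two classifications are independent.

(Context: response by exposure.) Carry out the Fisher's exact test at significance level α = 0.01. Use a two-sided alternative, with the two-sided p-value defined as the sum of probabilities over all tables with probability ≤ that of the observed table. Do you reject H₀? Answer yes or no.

Margins: r₁=18, r₂=11, c₁=15, c₂=14, n=29
p_obs = C(18,7)·C(11,8)/C(29,15); sum pmf over tables with pmf ≤ p_obs
p-value (two-sided) = 0.12814
At α=0.01: p ≥ α → fail to reject H₀

reject H₀: no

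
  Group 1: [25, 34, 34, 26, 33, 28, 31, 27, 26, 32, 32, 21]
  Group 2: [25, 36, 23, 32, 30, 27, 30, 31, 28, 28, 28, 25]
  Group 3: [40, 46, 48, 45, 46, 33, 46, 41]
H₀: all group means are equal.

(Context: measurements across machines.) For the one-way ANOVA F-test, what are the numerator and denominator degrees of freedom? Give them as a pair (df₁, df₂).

degrees of freedom = [2, 29]

k = 3 groups, N = 32 total
df = (k−1, N−k) = (3−1, 32−3) = (2, 29)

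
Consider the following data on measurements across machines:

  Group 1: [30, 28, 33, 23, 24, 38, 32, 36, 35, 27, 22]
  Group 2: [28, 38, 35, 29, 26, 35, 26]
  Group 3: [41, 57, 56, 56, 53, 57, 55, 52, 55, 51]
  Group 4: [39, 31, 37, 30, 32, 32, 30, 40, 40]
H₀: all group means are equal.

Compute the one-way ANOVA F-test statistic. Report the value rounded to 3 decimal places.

Group means [29.82, 31.00, 53.30, 34.56], grand mean 37.541
SSB = Σnᵢ(x̄ᵢ−x̄)² = 3519.231; SSW = ΣΣ(x−x̄ᵢ)² = 801.959
MSB = 3519.231/3 = 1173.0769; MSW = 801.959/33 = 24.3018
F = MSB/MSW = 48.2712
df = (3, 33)

test statistic = 48.271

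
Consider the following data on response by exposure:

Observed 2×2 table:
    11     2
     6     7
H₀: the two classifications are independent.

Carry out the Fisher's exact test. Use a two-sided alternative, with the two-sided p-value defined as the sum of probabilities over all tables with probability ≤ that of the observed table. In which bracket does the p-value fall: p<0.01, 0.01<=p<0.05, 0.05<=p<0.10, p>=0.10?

p-value bracket: 0.05<=p<0.10

Margins: r₁=13, r₂=13, c₁=17, c₂=9, n=26
p_obs = C(13,11)·C(13,6)/C(26,17); sum pmf over tables with pmf ≤ p_obs
p-value (two-sided) = 0.09684
→ bracket: 0.05<=p<0.10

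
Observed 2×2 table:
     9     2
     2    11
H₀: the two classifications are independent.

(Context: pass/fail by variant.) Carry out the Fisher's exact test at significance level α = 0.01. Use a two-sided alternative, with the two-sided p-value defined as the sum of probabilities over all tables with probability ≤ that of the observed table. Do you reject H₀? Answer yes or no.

reject H₀: yes

Margins: r₁=11, r₂=13, c₁=11, c₂=13, n=24
p_obs = C(11,9)·C(13,2)/C(24,11); sum pmf over tables with pmf ≤ p_obs
p-value (two-sided) = 0.00307
At α=0.01: p < α → reject H₀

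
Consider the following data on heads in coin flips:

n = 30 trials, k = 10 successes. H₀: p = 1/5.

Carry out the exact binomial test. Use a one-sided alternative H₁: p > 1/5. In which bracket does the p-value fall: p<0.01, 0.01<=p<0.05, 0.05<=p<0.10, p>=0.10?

p-value bracket: 0.05<=p<0.10

Exact binomial: n=30, k=10, p₀=1/5=0.2000
P(X≥10) from Σ C(n,i)·p₀^i·(1−p₀)^(n−i)
p-value (one-sided, H₁ greater) = 0.06109
→ bracket: 0.05<=p<0.10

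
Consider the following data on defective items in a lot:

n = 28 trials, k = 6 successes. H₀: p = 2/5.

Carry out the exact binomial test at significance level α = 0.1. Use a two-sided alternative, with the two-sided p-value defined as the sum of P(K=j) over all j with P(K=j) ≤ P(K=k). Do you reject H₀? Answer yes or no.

reject H₀: yes

Exact binomial: n=28, k=6, p₀=2/5=0.4000
P(X=j) = C(n,j)·p₀^j·(1−p₀)^(n−j); p = Σ P(X=j) over j with P(X=j) ≤ P(X=6)
p-value (two-sided) = 0.05296
At α=0.1: p < α → reject H₀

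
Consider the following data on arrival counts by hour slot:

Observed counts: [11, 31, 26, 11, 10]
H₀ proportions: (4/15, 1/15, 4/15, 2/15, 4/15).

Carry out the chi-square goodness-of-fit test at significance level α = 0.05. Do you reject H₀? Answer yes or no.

n = 89; E_i = n·p_i = [23.73, 5.93, 23.73, 11.87, 23.73]
χ² = (11−23.73)²/23.73 + (31−5.93)²/5.93 + (26−23.73)²/23.73 + (11−11.87)²/11.87 + (10−23.73)²/23.73 = 120.9579
df = 4
p-value (upper-tail) = 0.00000
At α=0.05: p < α → reject H₀

reject H₀: yes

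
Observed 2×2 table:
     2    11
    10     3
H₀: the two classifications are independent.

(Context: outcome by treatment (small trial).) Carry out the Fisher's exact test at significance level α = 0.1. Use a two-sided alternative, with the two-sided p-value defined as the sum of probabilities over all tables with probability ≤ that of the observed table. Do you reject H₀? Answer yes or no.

reject H₀: yes

Margins: r₁=13, r₂=13, c₁=12, c₂=14, n=26
p_obs = C(13,2)·C(13,10)/C(26,12); sum pmf over tables with pmf ≤ p_obs
p-value (two-sided) = 0.00483
At α=0.1: p < α → reject H₀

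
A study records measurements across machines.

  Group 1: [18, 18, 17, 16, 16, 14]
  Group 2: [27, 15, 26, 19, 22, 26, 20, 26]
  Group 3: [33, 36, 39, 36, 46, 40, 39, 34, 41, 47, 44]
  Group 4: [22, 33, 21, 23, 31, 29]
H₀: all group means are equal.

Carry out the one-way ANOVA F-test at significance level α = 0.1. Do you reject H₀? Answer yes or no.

reject H₀: yes

Group means [16.50, 22.62, 39.55, 26.50], grand mean 28.194
SSB = Σnᵢ(x̄ᵢ−x̄)² = 2503.236; SSW = ΣΣ(x−x̄ᵢ)² = 493.602
MSB = 2503.236/3 = 834.4121; MSW = 493.602/27 = 18.2816
F = MSB/MSW = 45.6423
df = (3, 27)
p-value (upper-tail) = 0.00000
At α=0.1: p < α → reject H₀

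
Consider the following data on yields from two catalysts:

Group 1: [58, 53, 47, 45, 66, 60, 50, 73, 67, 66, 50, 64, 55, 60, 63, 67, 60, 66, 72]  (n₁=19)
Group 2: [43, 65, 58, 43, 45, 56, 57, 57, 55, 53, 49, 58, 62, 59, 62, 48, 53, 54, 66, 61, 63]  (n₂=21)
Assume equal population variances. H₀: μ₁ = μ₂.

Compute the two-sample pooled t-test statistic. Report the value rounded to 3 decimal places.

test statistic = 1.902

x̄₁=60.105, s₁=8.219, n₁=19
x̄₂=55.571, s₂=6.845, n₂=21
s_p² = [18·8.219² + 20·6.845²]/38 = 56.6561
SE = √(s_p²·(1/19+1/21)) = 2.3832
t = (60.105−55.571)/2.3832 = 1.9024
df = 38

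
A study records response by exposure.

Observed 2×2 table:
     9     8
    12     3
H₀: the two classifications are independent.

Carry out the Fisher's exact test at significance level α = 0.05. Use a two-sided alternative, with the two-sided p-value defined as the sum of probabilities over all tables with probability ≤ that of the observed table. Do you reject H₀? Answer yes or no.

Margins: r₁=17, r₂=15, c₁=21, c₂=11, n=32
p_obs = C(17,9)·C(15,12)/C(32,21); sum pmf over tables with pmf ≤ p_obs
p-value (two-sided) = 0.14746
At α=0.05: p ≥ α → fail to reject H₀

reject H₀: no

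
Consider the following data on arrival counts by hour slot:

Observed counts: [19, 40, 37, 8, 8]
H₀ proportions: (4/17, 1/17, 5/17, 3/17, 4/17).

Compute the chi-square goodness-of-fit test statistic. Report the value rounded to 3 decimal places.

n = 112; E_i = n·p_i = [26.35, 6.59, 32.94, 19.76, 26.35]
χ² = (19−26.35)²/26.35 + (40−6.59)²/6.59 + (37−32.94)²/32.94 + (8−19.76)²/19.76 + (8−26.35)²/26.35 = 191.7814
df = 4

test statistic = 191.781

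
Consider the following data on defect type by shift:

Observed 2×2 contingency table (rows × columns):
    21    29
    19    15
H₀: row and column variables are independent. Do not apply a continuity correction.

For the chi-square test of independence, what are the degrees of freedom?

df = (r−1)(c−1) = (2−1)·(2−1) = 1

degrees of freedom = 1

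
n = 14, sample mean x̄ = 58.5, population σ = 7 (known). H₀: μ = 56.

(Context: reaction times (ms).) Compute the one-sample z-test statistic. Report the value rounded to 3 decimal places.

SE = σ/√n = 7/√14 = 1.8708
z = (x̄−μ₀)/SE = (58.5−56)/1.8708 = 1.3363

test statistic = 1.336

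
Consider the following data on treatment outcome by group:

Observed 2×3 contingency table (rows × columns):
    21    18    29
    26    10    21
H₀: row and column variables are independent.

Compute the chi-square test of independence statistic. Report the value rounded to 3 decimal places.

Row totals [68, 57], col totals [47, 28, 50], n=125
χ² = (21−25.57)²/25.57 + (18−15.23)²/15.23 + (29−27.20)²/27.20 + (26−21.43)²/21.43 + (10−12.77)²/12.77 + (21−22.80)²/22.80 = 3.1541
df = 2

test statistic = 3.154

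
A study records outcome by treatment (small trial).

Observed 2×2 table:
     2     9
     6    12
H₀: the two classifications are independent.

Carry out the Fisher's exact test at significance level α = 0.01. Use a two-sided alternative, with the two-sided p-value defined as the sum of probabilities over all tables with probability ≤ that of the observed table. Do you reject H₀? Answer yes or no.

reject H₀: no

Margins: r₁=11, r₂=18, c₁=8, c₂=21, n=29
p_obs = C(11,2)·C(18,6)/C(29,8); sum pmf over tables with pmf ≤ p_obs
p-value (two-sided) = 0.67063
At α=0.01: p ≥ α → fail to reject H₀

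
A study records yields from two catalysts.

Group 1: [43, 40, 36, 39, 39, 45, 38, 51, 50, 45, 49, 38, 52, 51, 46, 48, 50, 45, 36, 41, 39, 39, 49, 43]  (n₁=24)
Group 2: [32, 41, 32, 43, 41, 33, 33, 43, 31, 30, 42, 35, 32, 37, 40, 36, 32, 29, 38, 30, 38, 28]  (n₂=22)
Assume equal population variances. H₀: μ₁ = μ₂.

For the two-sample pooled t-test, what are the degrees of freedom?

df = n₁ + n₂ − 2 = 24 + 22 − 2 = 44

degrees of freedom = 44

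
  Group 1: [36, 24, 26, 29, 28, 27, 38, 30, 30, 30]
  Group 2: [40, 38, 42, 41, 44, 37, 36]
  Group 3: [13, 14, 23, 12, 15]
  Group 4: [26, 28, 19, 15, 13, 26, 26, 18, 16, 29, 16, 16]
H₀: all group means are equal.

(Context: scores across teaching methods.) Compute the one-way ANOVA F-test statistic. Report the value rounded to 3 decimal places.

Group means [29.80, 39.71, 15.40, 20.67], grand mean 26.500
SSB = Σnᵢ(x̄ᵢ−x̄)² = 2355.605; SSW = ΣΣ(x−x̄ᵢ)² = 666.895
MSB = 2355.605/3 = 785.2016; MSW = 666.895/30 = 22.2298
F = MSB/MSW = 35.3220
df = (3, 30)

test statistic = 35.322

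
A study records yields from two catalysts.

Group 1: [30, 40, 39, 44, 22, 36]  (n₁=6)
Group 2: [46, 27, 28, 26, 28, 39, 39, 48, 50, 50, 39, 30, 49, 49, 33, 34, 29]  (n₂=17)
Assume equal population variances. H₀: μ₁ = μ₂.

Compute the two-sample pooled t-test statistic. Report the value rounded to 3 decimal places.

test statistic = -0.642

x̄₁=35.167, s₁=7.960, n₁=6
x̄₂=37.882, s₂=9.178, n₂=17
s_p² = [5·7.960² + 16·9.178²]/21 = 79.2666
SE = √(s_p²·(1/6+1/17)) = 4.2277
t = (35.167−37.882)/4.2277 = -0.6423
df = 21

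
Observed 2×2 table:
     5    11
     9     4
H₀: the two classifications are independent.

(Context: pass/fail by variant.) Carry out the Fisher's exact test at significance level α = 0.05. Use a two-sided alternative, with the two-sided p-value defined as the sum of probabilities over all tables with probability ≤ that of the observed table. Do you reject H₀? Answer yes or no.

reject H₀: no

Margins: r₁=16, r₂=13, c₁=14, c₂=15, n=29
p_obs = C(16,5)·C(13,9)/C(29,14); sum pmf over tables with pmf ≤ p_obs
p-value (two-sided) = 0.06560
At α=0.05: p ≥ α → fail to reject H₀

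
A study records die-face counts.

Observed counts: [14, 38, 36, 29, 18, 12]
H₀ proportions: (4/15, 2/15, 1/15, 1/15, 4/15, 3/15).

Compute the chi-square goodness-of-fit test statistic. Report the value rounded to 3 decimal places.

n = 147; E_i = n·p_i = [39.20, 19.60, 9.80, 9.80, 39.20, 29.40]
χ² = (14−39.20)²/39.20 + (38−19.60)²/19.60 + (36−9.80)²/9.80 + (29−9.80)²/9.80 + (18−39.20)²/39.20 + (12−29.40)²/29.40 = 162.8980
df = 5

test statistic = 162.898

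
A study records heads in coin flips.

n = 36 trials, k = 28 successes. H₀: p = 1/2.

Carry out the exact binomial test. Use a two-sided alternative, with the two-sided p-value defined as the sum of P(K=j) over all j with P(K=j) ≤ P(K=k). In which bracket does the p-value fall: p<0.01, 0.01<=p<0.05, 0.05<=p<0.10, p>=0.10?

Exact binomial: n=36, k=28, p₀=1/2=0.5000
P(X=j) = C(n,j)·p₀^j·(1−p₀)^(n−j); p = Σ P(X=j) over j with P(X=j) ≤ P(X=28)
p-value (two-sided) = 0.00119
→ bracket: p<0.01

p-value bracket: p<0.01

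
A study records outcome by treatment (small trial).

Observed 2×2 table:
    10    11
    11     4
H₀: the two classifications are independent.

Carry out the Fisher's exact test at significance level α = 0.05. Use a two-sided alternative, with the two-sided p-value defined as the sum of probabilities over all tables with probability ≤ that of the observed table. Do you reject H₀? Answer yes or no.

Margins: r₁=21, r₂=15, c₁=21, c₂=15, n=36
p_obs = C(21,10)·C(15,11)/C(36,21); sum pmf over tables with pmf ≤ p_obs
p-value (two-sided) = 0.17598
At α=0.05: p ≥ α → fail to reject H₀

reject H₀: no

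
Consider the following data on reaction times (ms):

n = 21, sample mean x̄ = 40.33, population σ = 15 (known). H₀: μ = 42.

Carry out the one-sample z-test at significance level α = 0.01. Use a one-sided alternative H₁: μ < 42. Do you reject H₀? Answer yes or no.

reject H₀: no

SE = σ/√n = 15/√21 = 3.2733
z = (x̄−μ₀)/SE = (40.33−42)/3.2733 = -0.5102
p-value (one-sided, H₁ less) = 0.30496
At α=0.01: p ≥ α → fail to reject H₀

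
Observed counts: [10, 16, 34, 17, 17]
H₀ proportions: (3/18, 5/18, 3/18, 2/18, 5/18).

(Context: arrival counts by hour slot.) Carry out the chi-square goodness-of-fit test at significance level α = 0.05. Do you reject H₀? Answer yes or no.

reject H₀: yes

n = 94; E_i = n·p_i = [15.67, 26.11, 15.67, 10.44, 26.11]
χ² = (10−15.67)²/15.67 + (16−26.11)²/26.11 + (34−15.67)²/15.67 + (17−10.44)²/10.44 + (17−26.11)²/26.11 = 34.7128
df = 4
p-value (upper-tail) = 0.00000
At α=0.05: p < α → reject H₀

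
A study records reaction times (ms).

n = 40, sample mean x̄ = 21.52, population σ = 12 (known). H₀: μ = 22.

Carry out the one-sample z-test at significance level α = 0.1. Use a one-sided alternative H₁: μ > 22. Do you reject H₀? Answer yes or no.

reject H₀: no

SE = σ/√n = 12/√40 = 1.8974
z = (x̄−μ₀)/SE = (21.52−22)/1.8974 = -0.2530
p-value (one-sided, H₁ greater) = 0.59986
At α=0.1: p ≥ α → fail to reject H₀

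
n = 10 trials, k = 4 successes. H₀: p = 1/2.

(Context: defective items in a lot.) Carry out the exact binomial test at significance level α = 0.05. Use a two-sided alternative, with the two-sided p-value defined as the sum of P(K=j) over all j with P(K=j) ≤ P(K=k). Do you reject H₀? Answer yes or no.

Exact binomial: n=10, k=4, p₀=1/2=0.5000
P(X=j) = C(n,j)·p₀^j·(1−p₀)^(n−j); p = Σ P(X=j) over j with P(X=j) ≤ P(X=4)
p-value (two-sided) = 0.75391
At α=0.05: p ≥ α → fail to reject H₀

reject H₀: no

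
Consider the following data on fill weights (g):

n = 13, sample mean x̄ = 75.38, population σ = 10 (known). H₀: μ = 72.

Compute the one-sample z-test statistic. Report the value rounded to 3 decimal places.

SE = σ/√n = 10/√13 = 2.7735
z = (x̄−μ₀)/SE = (75.38−72)/2.7735 = 1.2187

test statistic = 1.219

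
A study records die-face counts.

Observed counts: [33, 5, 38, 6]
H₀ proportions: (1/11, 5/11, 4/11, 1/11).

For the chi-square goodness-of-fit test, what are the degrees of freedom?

df = k − 1 = 4 − 1 = 3

degrees of freedom = 3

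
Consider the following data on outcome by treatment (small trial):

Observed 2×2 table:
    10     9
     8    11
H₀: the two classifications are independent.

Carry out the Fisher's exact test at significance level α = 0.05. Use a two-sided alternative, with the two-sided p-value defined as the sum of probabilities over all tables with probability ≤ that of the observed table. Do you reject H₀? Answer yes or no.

reject H₀: no

Margins: r₁=19, r₂=19, c₁=18, c₂=20, n=38
p_obs = C(19,10)·C(19,8)/C(38,18); sum pmf over tables with pmf ≤ p_obs
p-value (two-sided) = 0.74585
At α=0.05: p ≥ α → fail to reject H₀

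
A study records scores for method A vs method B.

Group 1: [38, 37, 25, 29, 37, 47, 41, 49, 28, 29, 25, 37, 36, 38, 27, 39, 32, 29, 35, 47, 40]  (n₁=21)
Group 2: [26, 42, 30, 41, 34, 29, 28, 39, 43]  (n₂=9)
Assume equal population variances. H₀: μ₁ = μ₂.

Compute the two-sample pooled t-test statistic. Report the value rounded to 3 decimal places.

test statistic = 0.290

x̄₁=35.476, s₁=7.132, n₁=21
x̄₂=34.667, s₂=6.671, n₂=9
s_p² = [20·7.132² + 8·6.671²]/28 = 49.0442
SE = √(s_p²·(1/21+1/9)) = 2.7901
t = (35.476−34.667)/2.7901 = 0.2901
df = 28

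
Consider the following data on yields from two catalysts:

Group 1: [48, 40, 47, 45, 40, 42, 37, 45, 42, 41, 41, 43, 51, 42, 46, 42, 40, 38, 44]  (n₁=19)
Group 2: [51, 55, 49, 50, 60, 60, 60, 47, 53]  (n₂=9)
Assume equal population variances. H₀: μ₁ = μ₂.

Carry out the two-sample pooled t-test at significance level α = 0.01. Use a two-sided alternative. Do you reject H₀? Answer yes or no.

reject H₀: yes

x̄₁=42.842, s₁=3.516, n₁=19
x̄₂=53.889, s₂=5.110, n₂=9
s_p² = [18·3.516² + 8·5.110²]/26 = 16.5929
SE = √(s_p²·(1/19+1/9)) = 1.6483
t = (42.842−53.889)/1.6483 = -6.7018
df = 26
p-value (two-sided) = 0.00000
At α=0.01: p < α → reject H₀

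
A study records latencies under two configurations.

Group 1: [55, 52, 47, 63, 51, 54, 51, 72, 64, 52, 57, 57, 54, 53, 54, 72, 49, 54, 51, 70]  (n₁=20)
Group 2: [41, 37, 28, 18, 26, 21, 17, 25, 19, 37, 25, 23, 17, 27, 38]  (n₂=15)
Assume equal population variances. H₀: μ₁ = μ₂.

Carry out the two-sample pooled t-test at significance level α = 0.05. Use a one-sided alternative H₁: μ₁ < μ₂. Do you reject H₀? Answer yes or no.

reject H₀: no

x̄₁=56.600, s₁=7.535, n₁=20
x̄₂=26.600, s₂=8.113, n₂=15
s_p² = [19·7.535² + 14·8.113²]/33 = 60.6182
SE = √(s_p²·(1/20+1/15)) = 2.6593
t = (56.600−26.600)/2.6593 = 11.2810
df = 33
p-value (one-sided, H₁ less) = 1.00000
At α=0.05: p ≥ α → fail to reject H₀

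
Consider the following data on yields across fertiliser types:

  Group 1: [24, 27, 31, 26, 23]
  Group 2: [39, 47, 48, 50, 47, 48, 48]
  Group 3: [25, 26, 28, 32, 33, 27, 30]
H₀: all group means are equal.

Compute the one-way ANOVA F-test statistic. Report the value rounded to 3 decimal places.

Group means [26.20, 46.71, 28.71], grand mean 34.684
SSB = Σnᵢ(x̄ᵢ−x̄)² = 1622.448; SSW = ΣΣ(x−x̄ᵢ)² = 169.657
MSB = 1622.448/2 = 811.2241; MSW = 169.657/16 = 10.6036
F = MSB/MSW = 76.5048
df = (2, 16)

test statistic = 76.505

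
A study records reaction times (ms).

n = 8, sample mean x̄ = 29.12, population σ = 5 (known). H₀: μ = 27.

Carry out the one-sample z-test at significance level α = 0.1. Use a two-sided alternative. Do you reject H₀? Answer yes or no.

reject H₀: no

SE = σ/√n = 5/√8 = 1.7678
z = (x̄−μ₀)/SE = (29.12−27)/1.7678 = 1.1993
p-value (two-sided) = 0.23043
At α=0.1: p ≥ α → fail to reject H₀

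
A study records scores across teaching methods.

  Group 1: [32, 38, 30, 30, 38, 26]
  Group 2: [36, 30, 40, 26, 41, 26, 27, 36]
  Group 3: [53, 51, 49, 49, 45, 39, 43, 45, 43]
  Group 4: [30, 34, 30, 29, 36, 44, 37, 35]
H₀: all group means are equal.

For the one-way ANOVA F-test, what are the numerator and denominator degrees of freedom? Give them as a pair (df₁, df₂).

degrees of freedom = [3, 27]

k = 4 groups, N = 31 total
df = (k−1, N−k) = (4−1, 31−4) = (3, 27)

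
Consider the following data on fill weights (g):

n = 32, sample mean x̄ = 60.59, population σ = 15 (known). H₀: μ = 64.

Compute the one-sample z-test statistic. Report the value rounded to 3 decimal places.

SE = σ/√n = 15/√32 = 2.6517
z = (x̄−μ₀)/SE = (60.59−64)/2.6517 = -1.2860

test statistic = -1.286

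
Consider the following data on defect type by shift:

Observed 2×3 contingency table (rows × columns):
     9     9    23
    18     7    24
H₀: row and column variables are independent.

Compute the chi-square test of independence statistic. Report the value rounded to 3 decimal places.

test statistic = 2.581

Row totals [41, 49], col totals [27, 16, 47], n=90
χ² = (9−12.30)²/12.30 + (9−7.29)²/7.29 + (23−21.41)²/21.41 + (18−14.70)²/14.70 + (7−8.71)²/8.71 + (24−25.59)²/25.59 = 2.5806
df = 2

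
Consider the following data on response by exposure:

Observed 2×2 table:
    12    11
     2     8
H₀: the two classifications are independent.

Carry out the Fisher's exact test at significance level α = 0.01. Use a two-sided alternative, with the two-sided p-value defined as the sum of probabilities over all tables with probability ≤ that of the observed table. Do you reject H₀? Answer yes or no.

reject H₀: no

Margins: r₁=23, r₂=10, c₁=14, c₂=19, n=33
p_obs = C(23,12)·C(10,2)/C(33,14); sum pmf over tables with pmf ≤ p_obs
p-value (two-sided) = 0.13118
At α=0.01: p ≥ α → fail to reject H₀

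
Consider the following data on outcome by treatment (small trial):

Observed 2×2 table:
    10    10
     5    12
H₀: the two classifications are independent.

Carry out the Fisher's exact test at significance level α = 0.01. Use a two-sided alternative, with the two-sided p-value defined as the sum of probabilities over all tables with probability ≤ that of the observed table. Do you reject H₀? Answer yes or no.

reject H₀: no

Margins: r₁=20, r₂=17, c₁=15, c₂=22, n=37
p_obs = C(20,10)·C(17,5)/C(37,15); sum pmf over tables with pmf ≤ p_obs
p-value (two-sided) = 0.31515
At α=0.01: p ≥ α → fail to reject H₀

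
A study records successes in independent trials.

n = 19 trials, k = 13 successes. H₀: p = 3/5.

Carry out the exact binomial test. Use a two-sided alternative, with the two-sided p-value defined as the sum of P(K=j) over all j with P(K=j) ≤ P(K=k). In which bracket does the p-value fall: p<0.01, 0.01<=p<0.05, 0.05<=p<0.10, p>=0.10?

p-value bracket: p>=0.10

Exact binomial: n=19, k=13, p₀=3/5=0.6000
P(X=j) = C(n,j)·p₀^j·(1−p₀)^(n−j); p = Σ P(X=j) over j with P(X=j) ≤ P(X=13)
p-value (two-sided) = 0.49416
→ bracket: p>=0.10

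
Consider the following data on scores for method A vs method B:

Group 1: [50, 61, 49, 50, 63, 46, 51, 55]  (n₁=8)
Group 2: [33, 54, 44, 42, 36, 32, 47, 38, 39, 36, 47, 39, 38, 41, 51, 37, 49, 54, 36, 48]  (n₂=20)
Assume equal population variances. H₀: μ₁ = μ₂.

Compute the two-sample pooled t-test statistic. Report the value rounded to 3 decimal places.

test statistic = 4.020

x̄₁=53.125, s₁=6.034, n₁=8
x̄₂=42.050, s₂=6.778, n₂=20
s_p² = [7·6.034² + 19·6.778²]/26 = 43.3779
SE = √(s_p²·(1/8+1/20)) = 2.7552
t = (53.125−42.050)/2.7552 = 4.0197
df = 26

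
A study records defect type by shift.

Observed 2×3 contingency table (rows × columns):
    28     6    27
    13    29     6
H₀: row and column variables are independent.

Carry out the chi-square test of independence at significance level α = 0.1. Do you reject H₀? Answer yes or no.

reject H₀: yes

Row totals [61, 48], col totals [41, 35, 33], n=109
χ² = (28−22.94)²/22.94 + (6−19.59)²/19.59 + (27−18.47)²/18.47 + (13−18.06)²/18.06 + (29−15.41)²/15.41 + (6−14.53)²/14.53 = 32.8830
df = 2
p-value (upper-tail) = 0.00000
At α=0.1: p < α → reject H₀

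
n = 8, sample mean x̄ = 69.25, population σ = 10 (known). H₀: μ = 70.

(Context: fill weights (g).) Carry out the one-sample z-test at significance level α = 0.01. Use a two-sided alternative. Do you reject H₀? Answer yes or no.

SE = σ/√n = 10/√8 = 3.5355
z = (x̄−μ₀)/SE = (69.25−70)/3.5355 = -0.2121
p-value (two-sided) = 0.83200
At α=0.01: p ≥ α → fail to reject H₀

reject H₀: no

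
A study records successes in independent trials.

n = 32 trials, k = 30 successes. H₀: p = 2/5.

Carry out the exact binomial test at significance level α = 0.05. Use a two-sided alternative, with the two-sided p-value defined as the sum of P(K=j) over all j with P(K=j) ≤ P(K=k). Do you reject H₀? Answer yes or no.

Exact binomial: n=32, k=30, p₀=2/5=0.4000
P(X=j) = C(n,j)·p₀^j·(1−p₀)^(n−j); p = Σ P(X=j) over j with P(X=j) ≤ P(X=30)
p-value (two-sided) = 0.00000
At α=0.05: p < α → reject H₀

reject H₀: yes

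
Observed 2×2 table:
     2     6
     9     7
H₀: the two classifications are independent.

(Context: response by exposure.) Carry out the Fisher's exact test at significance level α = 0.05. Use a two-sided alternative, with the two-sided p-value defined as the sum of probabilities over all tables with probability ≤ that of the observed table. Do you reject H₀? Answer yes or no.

reject H₀: no

Margins: r₁=8, r₂=16, c₁=11, c₂=13, n=24
p_obs = C(8,2)·C(16,9)/C(24,11); sum pmf over tables with pmf ≤ p_obs
p-value (two-sided) = 0.21080
At α=0.05: p ≥ α → fail to reject H₀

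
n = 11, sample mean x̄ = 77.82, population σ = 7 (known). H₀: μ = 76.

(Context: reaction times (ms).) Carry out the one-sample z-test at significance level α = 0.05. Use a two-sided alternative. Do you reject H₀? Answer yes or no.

SE = σ/√n = 7/√11 = 2.1106
z = (x̄−μ₀)/SE = (77.82−76)/2.1106 = 0.8623
p-value (two-sided) = 0.38851
At α=0.05: p ≥ α → fail to reject H₀

reject H₀: no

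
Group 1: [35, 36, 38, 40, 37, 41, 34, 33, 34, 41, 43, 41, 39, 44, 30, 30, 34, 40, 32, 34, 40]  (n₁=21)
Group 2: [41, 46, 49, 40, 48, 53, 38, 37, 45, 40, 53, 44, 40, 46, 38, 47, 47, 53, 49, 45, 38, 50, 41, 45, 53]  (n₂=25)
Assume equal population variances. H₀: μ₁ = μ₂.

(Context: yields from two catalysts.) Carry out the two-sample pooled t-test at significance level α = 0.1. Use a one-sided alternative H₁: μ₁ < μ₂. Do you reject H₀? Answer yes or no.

x̄₁=36.952, s₁=4.153, n₁=21
x̄₂=45.040, s₂=5.208, n₂=25
s_p² = [20·4.153² + 24·5.208²]/44 = 22.6344
SE = √(s_p²·(1/21+1/25)) = 1.4083
t = (36.952−45.040)/1.4083 = -5.7430
df = 44
p-value (one-sided, H₁ less) = 0.00000
At α=0.1: p < α → reject H₀

reject H₀: yes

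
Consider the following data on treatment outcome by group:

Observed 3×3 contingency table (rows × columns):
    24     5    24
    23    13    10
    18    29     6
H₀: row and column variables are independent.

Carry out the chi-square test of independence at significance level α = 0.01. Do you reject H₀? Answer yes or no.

reject H₀: yes

Row totals [53, 46, 53], col totals [65, 47, 40], n=152
χ² = (24−22.66)²/22.66 + (5−16.39)²/16.39 + (24−13.95)²/13.95 + (23−19.67)²/19.67 + (13−14.22)²/14.22 + (10−12.11)²/12.11 + (18−22.66)²/22.66 + (29−16.39)²/16.39 + (6−13.95)²/13.95 = 31.4668
df = 4
p-value (upper-tail) = 0.00000
At α=0.01: p < α → reject H₀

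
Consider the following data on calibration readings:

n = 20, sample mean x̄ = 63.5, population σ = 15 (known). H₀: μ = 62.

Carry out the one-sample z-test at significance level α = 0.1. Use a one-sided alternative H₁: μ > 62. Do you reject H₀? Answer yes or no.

SE = σ/√n = 15/√20 = 3.3541
z = (x̄−μ₀)/SE = (63.5−62)/3.3541 = 0.4472
p-value (one-sided, H₁ greater) = 0.32736
At α=0.1: p ≥ α → fail to reject H₀

reject H₀: no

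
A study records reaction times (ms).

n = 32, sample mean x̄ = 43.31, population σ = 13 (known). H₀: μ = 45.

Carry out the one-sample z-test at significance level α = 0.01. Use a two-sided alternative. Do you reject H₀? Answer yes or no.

SE = σ/√n = 13/√32 = 2.2981
z = (x̄−μ₀)/SE = (43.31−45)/2.2981 = -0.7354
p-value (two-sided) = 0.46210
At α=0.01: p ≥ α → fail to reject H₀

reject H₀: no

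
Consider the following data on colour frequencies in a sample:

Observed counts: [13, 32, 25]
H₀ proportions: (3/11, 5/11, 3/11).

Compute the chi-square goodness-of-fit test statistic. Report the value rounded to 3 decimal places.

n = 70; E_i = n·p_i = [19.09, 31.82, 19.09]
χ² = (13−19.09)²/19.09 + (32−31.82)²/31.82 + (25−19.09)²/19.09 = 3.7733
df = 2

test statistic = 3.773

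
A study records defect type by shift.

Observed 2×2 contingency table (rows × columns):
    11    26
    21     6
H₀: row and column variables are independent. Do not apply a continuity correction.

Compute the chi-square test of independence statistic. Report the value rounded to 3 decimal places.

test statistic = 14.414

Row totals [37, 27], col totals [32, 32], n=64
χ² = (11−18.50)²/18.50 + (26−18.50)²/18.50 + (21−13.50)²/13.50 + (6−13.50)²/13.50 = 14.4144
df = 1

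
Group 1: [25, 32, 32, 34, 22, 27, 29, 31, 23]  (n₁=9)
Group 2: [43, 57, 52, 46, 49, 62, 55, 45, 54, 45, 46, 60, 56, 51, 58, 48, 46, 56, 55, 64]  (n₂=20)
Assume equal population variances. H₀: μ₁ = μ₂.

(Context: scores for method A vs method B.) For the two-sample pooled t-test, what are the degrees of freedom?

df = n₁ + n₂ − 2 = 9 + 20 − 2 = 27

degrees of freedom = 27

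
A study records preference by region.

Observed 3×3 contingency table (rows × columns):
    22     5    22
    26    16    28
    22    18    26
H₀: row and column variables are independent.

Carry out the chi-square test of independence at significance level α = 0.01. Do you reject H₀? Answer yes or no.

reject H₀: no

Row totals [49, 70, 66], col totals [70, 39, 76], n=185
χ² = (22−18.54)²/18.54 + (5−10.33)²/10.33 + (22−20.13)²/20.13 + (26−26.49)²/26.49 + (16−14.76)²/14.76 + (28−28.76)²/28.76 + (22−24.97)²/24.97 + (18−13.91)²/13.91 + (26−27.11)²/27.11 = 5.3027
df = 4
p-value (upper-tail) = 0.25763
At α=0.01: p ≥ α → fail to reject H₀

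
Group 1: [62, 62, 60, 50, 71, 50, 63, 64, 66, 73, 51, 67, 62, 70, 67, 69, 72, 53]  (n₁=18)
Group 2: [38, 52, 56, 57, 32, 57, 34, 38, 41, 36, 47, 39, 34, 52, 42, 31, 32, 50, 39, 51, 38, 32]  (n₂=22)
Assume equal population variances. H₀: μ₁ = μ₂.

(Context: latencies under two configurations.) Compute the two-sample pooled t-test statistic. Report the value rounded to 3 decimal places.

x̄₁=62.889, s₁=7.537, n₁=18
x̄₂=42.182, s₂=8.910, n₂=22
s_p² = [17·7.537² + 21·8.910²]/38 = 69.2908
SE = √(s_p²·(1/18+1/22)) = 2.6456
t = (62.889−42.182)/2.6456 = 7.8271
df = 38

test statistic = 7.827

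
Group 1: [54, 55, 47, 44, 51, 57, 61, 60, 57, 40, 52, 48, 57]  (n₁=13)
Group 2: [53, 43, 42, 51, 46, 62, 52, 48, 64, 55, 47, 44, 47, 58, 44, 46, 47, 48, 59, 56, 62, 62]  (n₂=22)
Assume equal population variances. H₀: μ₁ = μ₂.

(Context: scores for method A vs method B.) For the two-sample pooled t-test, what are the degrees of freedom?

df = n₁ + n₂ − 2 = 13 + 22 − 2 = 33

degrees of freedom = 33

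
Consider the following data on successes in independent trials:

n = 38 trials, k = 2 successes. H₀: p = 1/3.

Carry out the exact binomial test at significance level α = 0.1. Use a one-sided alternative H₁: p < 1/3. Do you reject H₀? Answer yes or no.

reject H₀: yes

Exact binomial: n=38, k=2, p₀=1/3=0.3333
P(X≤2) from Σ C(n,i)·p₀^i·(1−p₀)^(n−i)
p-value (one-sided, H₁ less) = 0.00004
At α=0.1: p < α → reject H₀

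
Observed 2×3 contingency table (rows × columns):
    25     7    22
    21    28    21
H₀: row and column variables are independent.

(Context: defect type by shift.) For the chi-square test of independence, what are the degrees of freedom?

df = (r−1)(c−1) = (2−1)·(3−1) = 2

degrees of freedom = 2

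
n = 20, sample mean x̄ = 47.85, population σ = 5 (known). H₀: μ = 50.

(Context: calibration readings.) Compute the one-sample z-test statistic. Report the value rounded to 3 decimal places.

SE = σ/√n = 5/√20 = 1.1180
z = (x̄−μ₀)/SE = (47.85−50)/1.1180 = -1.9230

test statistic = -1.923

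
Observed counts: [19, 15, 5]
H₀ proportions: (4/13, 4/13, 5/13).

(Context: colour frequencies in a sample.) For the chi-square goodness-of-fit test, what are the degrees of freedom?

df = k − 1 = 3 − 1 = 2

degrees of freedom = 2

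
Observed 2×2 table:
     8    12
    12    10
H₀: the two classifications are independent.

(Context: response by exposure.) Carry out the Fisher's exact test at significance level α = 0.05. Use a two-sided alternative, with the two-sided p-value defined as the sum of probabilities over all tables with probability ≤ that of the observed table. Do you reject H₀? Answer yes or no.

Margins: r₁=20, r₂=22, c₁=20, c₂=22, n=42
p_obs = C(20,8)·C(22,12)/C(42,20); sum pmf over tables with pmf ≤ p_obs
p-value (two-sided) = 0.37425
At α=0.05: p ≥ α → fail to reject H₀

reject H₀: no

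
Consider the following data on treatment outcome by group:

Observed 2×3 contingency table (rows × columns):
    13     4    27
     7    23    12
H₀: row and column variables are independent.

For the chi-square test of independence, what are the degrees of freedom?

degrees of freedom = 2

df = (r−1)(c−1) = (2−1)·(3−1) = 2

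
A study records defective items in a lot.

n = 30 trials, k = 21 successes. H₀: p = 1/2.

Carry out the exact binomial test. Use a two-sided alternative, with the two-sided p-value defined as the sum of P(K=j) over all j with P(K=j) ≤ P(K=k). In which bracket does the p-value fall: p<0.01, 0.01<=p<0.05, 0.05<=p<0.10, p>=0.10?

p-value bracket: 0.01<=p<0.05

Exact binomial: n=30, k=21, p₀=1/2=0.5000
P(X=j) = C(n,j)·p₀^j·(1−p₀)^(n−j); p = Σ P(X=j) over j with P(X=j) ≤ P(X=21)
p-value (two-sided) = 0.04277
→ bracket: 0.01<=p<0.05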